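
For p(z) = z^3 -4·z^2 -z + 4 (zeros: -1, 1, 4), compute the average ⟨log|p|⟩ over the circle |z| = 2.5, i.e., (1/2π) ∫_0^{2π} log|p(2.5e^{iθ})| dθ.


Zeros: -1, 1, 4; r = 2.5.
Inside |z| < r: -1, 1. Outside (|z| ≥ r): 4.
p(0) = 4, so log|p(0)| = log(4) = 1.3863.
Apply Jensen: I(r) = log|p(0)| + Σ_k log(r/|z_k|), summed over zeros inside |z| < r.
  log(r/|z_k|) for z_k = -1: log(2.5/1) = 0.9163
  log(r/|z_k|) for z_k = 1: log(2.5/1) = 0.9163
  Outside zeros (4) contribute nothing to the Jensen sum.
Sum over inside zeros: 1.8326.
I(r) = log|p(0)| + (inside sum) = 1.3863 + 1.8326 = 3.2189.
Note: since some zeros are outside |z| ≤ r, the simplified n·log(r) form does NOT apply — only the inside zeros contribute.

I(r) ≈ 3.2189.


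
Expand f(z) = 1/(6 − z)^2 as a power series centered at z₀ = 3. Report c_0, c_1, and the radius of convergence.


Let w = z − z₀, so z = z₀ + w.
Then 6 − z = 6 − (z₀ + w) = (6 − z₀) − w = 3 − w.
f(z) = 1/(3 − w)^2 = (1/(3)^2) · (1 − w/(3))^{−2}.
By the binomial series (1−u)^{−2} = Σ_{n≥0} C(n+1, 1) u^n for |u|<1, with u = w/(3):
  c_n = C(n+1, 1) / (3)^(n+2).
  c_0 = 1/(3)^2 = 1/9.
  c_1 = 2/(3)^3 = 2/27.
The series is valid for |w/d| < 1, i.e. |z − z₀| < |d|.
Radius of convergence: R = |6 − z₀| = |3| = 3 (distance from z₀ to the singularity z = 6).

c_0 = 1/9, c_1 = 2/27; R = 3.


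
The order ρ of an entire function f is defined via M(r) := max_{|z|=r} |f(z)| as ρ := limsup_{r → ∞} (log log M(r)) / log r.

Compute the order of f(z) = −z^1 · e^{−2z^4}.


M(r) = max_{|z|=r} |-1|·|z|^1·|e^{−2z^4}| = 1·r^1 · e^{2r^4} (the factors attain their maxima compatibly on |z|=r). Then log M(r) = log 1 + 1·log r + 2r^4, dominated by the last term, so log log M(r) ~ 4·log r. The polynomial factor -1z^1 contributes only a log r term and does not affect the order. ρ = 4.
Therefore ρ = 4.

Order ρ = 4.


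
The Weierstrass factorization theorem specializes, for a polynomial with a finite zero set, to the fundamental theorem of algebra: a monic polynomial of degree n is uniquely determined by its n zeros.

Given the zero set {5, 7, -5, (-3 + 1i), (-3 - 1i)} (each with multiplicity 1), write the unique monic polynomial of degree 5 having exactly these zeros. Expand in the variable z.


The polynomial is p(z) = ∏_{α ∈ S} (z − α), where S = {5, 7, -5, (-3 + 1i), (-3 - 1i)}.
Expanding the product yields: p(z) = z^5 -z^4 -57·z^3 -45·z^2 + 800·z + 1750.
Note conjugate pairs combine to real quadratics: (z − (-3+1i))(z − (-3−1i)) = z² + 6z + 10.
The resulting polynomial has degree 5 and real coefficients as required.

p(z) = z^5 -z^4 -57·z^3 -45·z^2 + 800·z + 1750.


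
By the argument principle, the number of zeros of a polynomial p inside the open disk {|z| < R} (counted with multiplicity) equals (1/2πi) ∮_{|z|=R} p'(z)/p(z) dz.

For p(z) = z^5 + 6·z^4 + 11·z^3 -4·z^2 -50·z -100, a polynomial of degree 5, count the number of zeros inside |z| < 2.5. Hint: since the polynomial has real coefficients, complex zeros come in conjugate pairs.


The zeros of p are: (-1 + 2i), (-1 - 2i), (-3 + 1i), (-3 - 1i), 2.
Their magnitudes are: 2.236, 2.236, 3.162, 3.162, 2.
Zeros with |z| < R = 2.5: (-1 + 2i), (-1 - 2i), 2.
Count = 3.
By the argument principle, (1/2πi) ∮_{|z|=R} p'(z)/p(z) dz equals exactly this count.

Number of zeros inside |z| < 2.5: 3.


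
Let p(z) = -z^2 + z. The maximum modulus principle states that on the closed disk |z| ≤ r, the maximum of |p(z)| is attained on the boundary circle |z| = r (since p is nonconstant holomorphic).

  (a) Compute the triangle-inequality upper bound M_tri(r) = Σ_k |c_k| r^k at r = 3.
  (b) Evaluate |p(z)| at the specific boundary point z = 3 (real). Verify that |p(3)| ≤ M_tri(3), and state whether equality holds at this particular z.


Coefficients: c_0 = 0, c_1 = 1, c_2 = -1. Radius r = 3.
Part (a). Triangle bound: M_tri(r) = Σ_k |c_k| r^k
  = |0|·3^0 + |1|·3^1 + |-1|·3^2
  = 0 + 3 + 9 = 12.
This bounds M(r) := max_{|z|=r} |p(z)| from above; equality holds iff all terms c_k z^k can be made to align in phase at a single z on |z|=r.
Part (b). At z = 3 (real, on the circle |z| = r):
  p(3) = (0)·3^0 + (1)·3^1 + (-1)·3^2 = -6.
  |p(3)| = 6.
Check: |p(3)| = 6 ≤ 12 = M_tri(3). ✓ Equality does not hold at z = 3 (the coefficients have mixed signs, so the terms do not all align in phase there).

M_tri(3) = 12; |p(3)| = 6; equality at z=3: no.


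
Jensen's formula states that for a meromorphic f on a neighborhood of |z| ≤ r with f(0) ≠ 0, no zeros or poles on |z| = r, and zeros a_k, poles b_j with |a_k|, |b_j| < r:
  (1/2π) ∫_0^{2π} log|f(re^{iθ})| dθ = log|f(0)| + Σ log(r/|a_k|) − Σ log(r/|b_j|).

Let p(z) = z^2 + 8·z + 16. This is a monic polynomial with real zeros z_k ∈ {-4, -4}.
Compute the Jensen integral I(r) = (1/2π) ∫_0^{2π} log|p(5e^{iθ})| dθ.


Zeros: -4, -4; r = 5.
Inside |z| < r: -4, -4. Outside (|z| ≥ r): ∅.
p(0) = 16, so log|p(0)| = log(16) = 2.7726.
Apply Jensen: I(r) = log|p(0)| + Σ_k log(r/|z_k|), summed over zeros inside |z| < r.
  log(r/|z_k|) for z_k = -4: log(5/4) = 0.2231
  log(r/|z_k|) for z_k = -4: log(5/4) = 0.2231
Sum over inside zeros: 0.4463.
I(r) = log|p(0)| + (inside sum) = 2.7726 + 0.4463 = 3.2189.
Closed form (all zeros inside, monic): I(r) = n·log(r) = 2·log(5) = 3.2189. ✓

I(r) ≈ 3.2189.


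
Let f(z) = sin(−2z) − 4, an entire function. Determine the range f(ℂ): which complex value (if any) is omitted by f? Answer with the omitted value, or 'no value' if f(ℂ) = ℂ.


Little Picard bounds the complement of f(ℂ) to at most one point.
sin is entire and surjective onto ℂ: for every w ∈ ℂ, sin(ζ) = w has a solution ζ ∈ ℂ (e.g., via the complex inverse arcsin). With ζ = −2z this gives z = ζ/(-2). Then 1·sin(−2z) takes every value in 1·ℂ = ℂ, and adding -4 is a bijection of ℂ. So f is surjective and omits no value. (Note: only on the real line is sin bounded by [−1, 1].)

Omitted value: no value.


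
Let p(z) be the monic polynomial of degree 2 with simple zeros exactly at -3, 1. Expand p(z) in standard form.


The polynomial is p(z) = ∏_{α ∈ S} (z − α), where S = {-3, 1}.
Expanding the product yields: p(z) = z^2 + 2·z -3.
The resulting polynomial has degree 2 and real coefficients as required.

p(z) = z^2 + 2·z -3.


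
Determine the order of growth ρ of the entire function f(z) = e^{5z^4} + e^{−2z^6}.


Each summand is entire of order 4 and 6 respectively (as in the single-exponential case). The order of a sum is at most the max of the orders, so ρ ≤ 6. For the lower bound: on |z|=r choose arg z so that -2z^6 is real positive; then |e^{-2z^6}| = e^{2r^6} while |e^{5z^4}| ≤ e^{5r^4} = o(e^{2r^6}). So |f| ≥ e^{2r^6}(1 − o(1)) and ρ ≥ 6. Hence ρ = max(4, 6) = 6.
Therefore ρ = 6.

Order ρ = 6.


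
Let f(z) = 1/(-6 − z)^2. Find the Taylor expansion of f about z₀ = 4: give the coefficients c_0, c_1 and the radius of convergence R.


Let w = z − z₀, so z = z₀ + w.
Then -6 − z = -6 − (z₀ + w) = (-6 − z₀) − w = -10 − w.
f(z) = 1/(-10 − w)^2 = (1/(-10)^2) · (1 − w/(-10))^{−2}.
By the binomial series (1−u)^{−2} = Σ_{n≥0} C(n+1, 1) u^n for |u|<1, with u = w/(-10):
  c_n = C(n+1, 1) / (-10)^(n+2).
  c_0 = 1/(-10)^2 = 1/100.
  c_1 = 2/(-10)^3 = -1/500.
The series is valid for |w/d| < 1, i.e. |z − z₀| < |d|.
Radius of convergence: R = |-6 − z₀| = |-10| = 10 (distance from z₀ to the singularity z = -6).

c_0 = 1/100, c_1 = -1/500; R = 10.


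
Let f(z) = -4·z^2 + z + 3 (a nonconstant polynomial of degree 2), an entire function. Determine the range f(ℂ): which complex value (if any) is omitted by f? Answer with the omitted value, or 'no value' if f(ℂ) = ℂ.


Little Picard bounds the complement of f(ℂ) to at most one point.
For every w ∈ ℂ, the equation p(z) − w = 0 is a nonconstant polynomial in z and hence has at least one root by the fundamental theorem of algebra. So p is surjective onto ℂ, omitting no value.

Omitted value: no value.


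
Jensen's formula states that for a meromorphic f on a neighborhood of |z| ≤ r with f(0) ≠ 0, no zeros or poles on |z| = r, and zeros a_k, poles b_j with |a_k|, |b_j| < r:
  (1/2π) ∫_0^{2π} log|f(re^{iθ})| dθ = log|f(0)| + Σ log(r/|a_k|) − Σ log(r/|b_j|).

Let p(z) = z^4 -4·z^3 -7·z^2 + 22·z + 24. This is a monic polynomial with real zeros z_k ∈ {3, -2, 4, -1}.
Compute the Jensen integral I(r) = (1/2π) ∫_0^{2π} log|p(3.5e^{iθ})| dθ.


Zeros: -2, -1, 3, 4; r = 3.5.
Inside |z| < r: -2, -1, 3. Outside (|z| ≥ r): 4.
p(0) = 24, so log|p(0)| = log(24) = 3.1781.
Apply Jensen: I(r) = log|p(0)| + Σ_k log(r/|z_k|), summed over zeros inside |z| < r.
  log(r/|z_k|) for z_k = 3: log(3.5/3) = 0.1542
  log(r/|z_k|) for z_k = -2: log(3.5/2) = 0.5596
  log(r/|z_k|) for z_k = -1: log(3.5/1) = 1.2528
  Outside zeros (4) contribute nothing to the Jensen sum.
Sum over inside zeros: 1.9665.
I(r) = log|p(0)| + (inside sum) = 3.1781 + 1.9665 = 5.1446.
Note: since some zeros are outside |z| ≤ r, the simplified n·log(r) form does NOT apply — only the inside zeros contribute.

I(r) ≈ 5.1446.


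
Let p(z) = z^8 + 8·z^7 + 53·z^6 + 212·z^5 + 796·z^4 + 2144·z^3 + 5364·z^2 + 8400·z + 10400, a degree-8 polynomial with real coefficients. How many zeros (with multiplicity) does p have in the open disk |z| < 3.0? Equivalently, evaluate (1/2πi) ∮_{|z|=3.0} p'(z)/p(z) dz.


The zeros of p are: (1 + 3i), (1 - 3i), (-1 + 3i), (-1 - 3i), (-2 + 2i), (-2 - 2i), (-2 + 3i), (-2 - 3i).
Their magnitudes are: 3.162, 3.162, 3.162, 3.162, 2.828, 2.828, 3.606, 3.606.
Zeros with |z| < R = 3.0: (-2 + 2i), (-2 - 2i).
Count = 2.
By the argument principle, (1/2πi) ∮_{|z|=R} p'(z)/p(z) dz equals exactly this count.

Number of zeros inside |z| < 3.0: 2.


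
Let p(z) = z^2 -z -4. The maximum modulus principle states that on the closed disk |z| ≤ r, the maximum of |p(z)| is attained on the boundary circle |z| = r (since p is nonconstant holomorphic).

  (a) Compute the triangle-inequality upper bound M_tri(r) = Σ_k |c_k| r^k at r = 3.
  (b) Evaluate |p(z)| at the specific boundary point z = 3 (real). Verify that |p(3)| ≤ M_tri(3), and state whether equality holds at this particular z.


Coefficients: c_0 = -4, c_1 = -1, c_2 = 1. Radius r = 3.
Part (a). Triangle bound: M_tri(r) = Σ_k |c_k| r^k
  = |-4|·3^0 + |-1|·3^1 + |1|·3^2
  = 4 + 3 + 9 = 16.
This bounds M(r) := max_{|z|=r} |p(z)| from above; equality holds iff all terms c_k z^k can be made to align in phase at a single z on |z|=r.
Part (b). At z = 3 (real, on the circle |z| = r):
  p(3) = (-4)·3^0 + (-1)·3^1 + (1)·3^2 = 2.
  |p(3)| = 2.
Check: |p(3)| = 2 ≤ 16 = M_tri(3). ✓ Equality does not hold at z = 3 (the coefficients have mixed signs, so the terms do not all align in phase there).

M_tri(3) = 16; |p(3)| = 2; equality at z=3: no.


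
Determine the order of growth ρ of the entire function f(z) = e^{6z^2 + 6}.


|e^{6z^2 + 6}| = e^{Re(6·z^2) + 6} ≤ e^{6|z|^2 + 6} = e^{6r^2 + 6} on |z| = r, so ρ ≤ 2. Choosing z on |z|=r so that 6·z^2 is real positive (always possible by picking arg z appropriately) gives |f(z)| = e^{6r^2 + 6}, matching the bound. The additive constant 6 does not affect log log M(r) ~ 2·log r. Hence ρ = 2.
Therefore ρ = 2.

Order ρ = 2.


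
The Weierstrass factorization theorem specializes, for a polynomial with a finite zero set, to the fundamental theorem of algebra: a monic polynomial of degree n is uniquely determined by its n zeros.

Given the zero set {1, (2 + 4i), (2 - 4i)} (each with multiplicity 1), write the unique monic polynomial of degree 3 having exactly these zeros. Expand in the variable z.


The polynomial is p(z) = ∏_{α ∈ S} (z − α), where S = {1, (2 + 4i), (2 - 4i)}.
Expanding the product yields: p(z) = z^3 -5·z^2 + 24·z -20.
Note conjugate pairs combine to real quadratics: (z − (2+4i))(z − (2−4i)) = z² − 4z + 20.
The resulting polynomial has degree 3 and real coefficients as required.

p(z) = z^3 -5·z^2 + 24·z -20.


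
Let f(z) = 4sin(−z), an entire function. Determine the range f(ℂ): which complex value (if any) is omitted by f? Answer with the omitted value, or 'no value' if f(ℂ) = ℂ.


Little Picard bounds the complement of f(ℂ) to at most one point.
sin is entire and surjective onto ℂ: for every w ∈ ℂ, sin(ζ) = w has a solution ζ ∈ ℂ (e.g., via the complex inverse arcsin). With ζ = −z this gives z = ζ/(-1). Then 4·sin(−z) takes every value in 4·ℂ = ℂ, and adding 0 is a bijection of ℂ. So f is surjective and omits no value. (Note: only on the real line is sin bounded by [−1, 1].)

Omitted value: no value.


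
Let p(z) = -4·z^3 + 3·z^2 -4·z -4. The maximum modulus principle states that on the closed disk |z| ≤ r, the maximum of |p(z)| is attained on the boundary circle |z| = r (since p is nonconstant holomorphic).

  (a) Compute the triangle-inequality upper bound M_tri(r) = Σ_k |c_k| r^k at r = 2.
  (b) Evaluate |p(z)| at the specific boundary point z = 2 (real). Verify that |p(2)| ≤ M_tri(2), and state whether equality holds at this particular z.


Coefficients: c_0 = -4, c_1 = -4, c_2 = 3, c_3 = -4. Radius r = 2.
Part (a). Triangle bound: M_tri(r) = Σ_k |c_k| r^k
  = |-4|·2^0 + |-4|·2^1 + |3|·2^2 + |-4|·2^3
  = 4 + 8 + 12 + 32 = 56.
This bounds M(r) := max_{|z|=r} |p(z)| from above; equality holds iff all terms c_k z^k can be made to align in phase at a single z on |z|=r.
Part (b). At z = 2 (real, on the circle |z| = r):
  p(2) = (-4)·2^0 + (-4)·2^1 + (3)·2^2 + (-4)·2^3 = -32.
  |p(2)| = 32.
Check: |p(2)| = 32 ≤ 56 = M_tri(2). ✓ Equality does not hold at z = 2 (the coefficients have mixed signs, so the terms do not all align in phase there).

M_tri(2) = 56; |p(2)| = 32; equality at z=2: no.


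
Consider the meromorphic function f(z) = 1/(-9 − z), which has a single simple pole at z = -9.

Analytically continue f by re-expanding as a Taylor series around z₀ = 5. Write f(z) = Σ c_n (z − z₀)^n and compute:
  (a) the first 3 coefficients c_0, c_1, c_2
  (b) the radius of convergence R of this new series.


Let w = z − z₀, so z = z₀ + w.
Then -9 − z = -9 − (z₀ + w) = (-9 − z₀) − w = -14 − w.
f(z) = 1/(-14 − w) = (1/(-14)) · 1/(1 − w/(-14)) = Σ_{n≥0} w^n / (-14)^(n+1).
So c_n = 1/(-14)^(n+1):
  c_0 = 1/(-14)^1 = -1/14.
  c_1 = 1/(-14)^2 = 1/196.
  c_2 = 1/(-14)^3 = -1/2744.
The series is valid for |w/d| < 1, i.e. |z − z₀| < |d|.
Radius of convergence: R = |-9 − z₀| = |-14| = 14 (distance from z₀ to the singularity z = -9).

c_0 = -1/14, c_1 = 1/196, c_2 = -1/2744; R = 14.


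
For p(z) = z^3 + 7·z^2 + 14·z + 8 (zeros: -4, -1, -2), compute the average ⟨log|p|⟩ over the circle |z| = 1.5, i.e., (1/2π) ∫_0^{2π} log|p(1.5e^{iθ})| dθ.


Zeros: -4, -2, -1; r = 1.5.
Inside |z| < r: -1. Outside (|z| ≥ r): -4, -2.
p(0) = 8, so log|p(0)| = log(8) = 2.0794.
Apply Jensen: I(r) = log|p(0)| + Σ_k log(r/|z_k|), summed over zeros inside |z| < r.
  log(r/|z_k|) for z_k = -1: log(1.5/1) = 0.4055
  Outside zeros (-4, -2) contribute nothing to the Jensen sum.
Sum over inside zeros: 0.4055.
I(r) = log|p(0)| + (inside sum) = 2.0794 + 0.4055 = 2.4849.
Note: since some zeros are outside |z| ≤ r, the simplified n·log(r) form does NOT apply — only the inside zeros contribute.

I(r) ≈ 2.4849.


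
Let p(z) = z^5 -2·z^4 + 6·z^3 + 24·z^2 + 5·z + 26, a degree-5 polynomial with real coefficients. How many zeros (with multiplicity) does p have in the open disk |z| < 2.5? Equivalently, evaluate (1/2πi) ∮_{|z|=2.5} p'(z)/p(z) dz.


The zeros of p are: (0 + 1i), (0 - 1i), (2 + 3i), (2 - 3i), -2.
Their magnitudes are: 1, 1, 3.606, 3.606, 2.
Zeros with |z| < R = 2.5: (0 + 1i), (0 - 1i), -2.
Count = 3.
By the argument principle, (1/2πi) ∮_{|z|=R} p'(z)/p(z) dz equals exactly this count.

Number of zeros inside |z| < 2.5: 3.


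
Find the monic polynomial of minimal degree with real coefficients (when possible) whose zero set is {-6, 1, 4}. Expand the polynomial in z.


The polynomial is p(z) = ∏_{α ∈ S} (z − α), where S = {-6, 1, 4}.
Expanding the product yields: p(z) = z^3 + z^2 -26·z + 24.
The resulting polynomial has degree 3 and real coefficients as required.

p(z) = z^3 + z^2 -26·z + 24.


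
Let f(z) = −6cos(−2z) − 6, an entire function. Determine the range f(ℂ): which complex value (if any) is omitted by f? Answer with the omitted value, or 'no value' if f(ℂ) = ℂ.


Little Picard bounds the complement of f(ℂ) to at most one point.
cos is entire and surjective onto ℂ: for every w ∈ ℂ, cos(ζ) = w has a solution ζ ∈ ℂ (e.g., via the complex inverse arccos). With ζ = −2z this gives z = ζ/(-2). Then -6·cos(−2z) takes every value in -6·ℂ = ℂ, and adding -6 is a bijection of ℂ. So f is surjective and omits no value. (Note: only on the real line is cos bounded by [−1, 1].)

Omitted value: no value.


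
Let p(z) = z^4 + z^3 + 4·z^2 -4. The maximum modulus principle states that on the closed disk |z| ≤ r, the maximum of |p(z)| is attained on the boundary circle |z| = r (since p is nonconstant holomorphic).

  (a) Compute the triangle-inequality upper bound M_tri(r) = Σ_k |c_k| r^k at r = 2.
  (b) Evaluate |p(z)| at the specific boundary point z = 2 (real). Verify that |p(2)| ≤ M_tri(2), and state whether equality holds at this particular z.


Coefficients: c_0 = -4, c_1 = 0, c_2 = 4, c_3 = 1, c_4 = 1. Radius r = 2.
Part (a). Triangle bound: M_tri(r) = Σ_k |c_k| r^k
  = |-4|·2^0 + |0|·2^1 + |4|·2^2 + |1|·2^3 + |1|·2^4
  = 4 + 0 + 16 + 8 + 16 = 44.
This bounds M(r) := max_{|z|=r} |p(z)| from above; equality holds iff all terms c_k z^k can be made to align in phase at a single z on |z|=r.
Part (b). At z = 2 (real, on the circle |z| = r):
  p(2) = (-4)·2^0 + (0)·2^1 + (4)·2^2 + (1)·2^3 + (1)·2^4 = 36.
  |p(2)| = 36.
Check: |p(2)| = 36 ≤ 44 = M_tri(2). ✓ Equality does not hold at z = 2 (the coefficients have mixed signs, so the terms do not all align in phase there).

M_tri(2) = 44; |p(2)| = 36; equality at z=2: no.


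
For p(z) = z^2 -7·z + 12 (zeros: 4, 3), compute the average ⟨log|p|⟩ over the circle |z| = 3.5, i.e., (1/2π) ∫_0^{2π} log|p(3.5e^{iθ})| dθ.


Zeros: 3, 4; r = 3.5.
Inside |z| < r: 3. Outside (|z| ≥ r): 4.
p(0) = 12, so log|p(0)| = log(12) = 2.4849.
Apply Jensen: I(r) = log|p(0)| + Σ_k log(r/|z_k|), summed over zeros inside |z| < r.
  log(r/|z_k|) for z_k = 3: log(3.5/3) = 0.1542
  Outside zeros (4) contribute nothing to the Jensen sum.
Sum over inside zeros: 0.1542.
I(r) = log|p(0)| + (inside sum) = 2.4849 + 0.1542 = 2.6391.
Note: since some zeros are outside |z| ≤ r, the simplified n·log(r) form does NOT apply — only the inside zeros contribute.

I(r) ≈ 2.6391.


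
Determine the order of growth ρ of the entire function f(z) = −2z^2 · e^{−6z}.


M(r) = max_{|z|=r} |-2|·|z|^2·|e^{−6z}| = 2·r^2 · e^{6r^1} (the factors attain their maxima compatibly on |z|=r). Then log M(r) = log 2 + 2·log r + 6r^1, dominated by the last term, so log log M(r) ~ 1·log r. The polynomial factor -2z^2 contributes only a log r term and does not affect the order. ρ = 1.
Therefore ρ = 1.

Order ρ = 1.


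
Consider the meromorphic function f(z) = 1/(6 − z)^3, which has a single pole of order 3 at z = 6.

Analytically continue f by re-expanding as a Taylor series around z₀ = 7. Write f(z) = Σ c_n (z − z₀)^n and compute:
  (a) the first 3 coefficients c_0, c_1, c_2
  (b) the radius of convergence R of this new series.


Let w = z − z₀, so z = z₀ + w.
Then 6 − z = 6 − (z₀ + w) = (6 − z₀) − w = -1 − w.
f(z) = 1/(-1 − w)^3 = (1/(-1)^3) · (1 − w/(-1))^{−3}.
By the binomial series (1−u)^{−3} = Σ_{n≥0} C(n+2, 2) u^n for |u|<1, with u = w/(-1):
  c_n = C(n+2, 2) / (-1)^(n+3).
  c_0 = 1/(-1)^3 = -1.
  c_1 = 3/(-1)^4 = 3.
  c_2 = 6/(-1)^5 = -6.
The series is valid for |w/d| < 1, i.e. |z − z₀| < |d|.
Radius of convergence: R = |6 − z₀| = |-1| = 1 (distance from z₀ to the singularity z = 6).

c_0 = -1, c_1 = 3, c_2 = -6; R = 1.


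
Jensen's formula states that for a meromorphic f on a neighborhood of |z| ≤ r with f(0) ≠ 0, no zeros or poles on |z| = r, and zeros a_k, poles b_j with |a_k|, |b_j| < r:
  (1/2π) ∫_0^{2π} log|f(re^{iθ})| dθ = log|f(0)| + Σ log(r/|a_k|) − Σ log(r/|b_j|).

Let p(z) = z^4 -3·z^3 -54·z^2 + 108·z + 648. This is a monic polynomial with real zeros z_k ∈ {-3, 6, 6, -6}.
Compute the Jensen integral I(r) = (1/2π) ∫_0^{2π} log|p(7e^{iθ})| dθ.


Zeros: -6, -3, 6, 6; r = 7.
Inside |z| < r: -6, -3, 6, 6. Outside (|z| ≥ r): ∅.
p(0) = 648, so log|p(0)| = log(648) = 6.4739.
Apply Jensen: I(r) = log|p(0)| + Σ_k log(r/|z_k|), summed over zeros inside |z| < r.
  log(r/|z_k|) for z_k = -3: log(7/3) = 0.8473
  log(r/|z_k|) for z_k = 6: log(7/6) = 0.1542
  log(r/|z_k|) for z_k = 6: log(7/6) = 0.1542
  log(r/|z_k|) for z_k = -6: log(7/6) = 0.1542
Sum over inside zeros: 1.3097.
I(r) = log|p(0)| + (inside sum) = 6.4739 + 1.3097 = 7.7836.
Closed form (all zeros inside, monic): I(r) = n·log(r) = 4·log(7) = 7.7836. ✓

I(r) ≈ 7.7836.


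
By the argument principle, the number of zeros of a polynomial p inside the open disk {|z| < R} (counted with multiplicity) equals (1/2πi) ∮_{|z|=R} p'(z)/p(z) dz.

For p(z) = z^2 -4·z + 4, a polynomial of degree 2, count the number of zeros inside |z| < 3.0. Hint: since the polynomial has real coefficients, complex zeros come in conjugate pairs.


The zeros of p are: 2, 2.
Their magnitudes are: 2, 2.
Zeros with |z| < R = 3.0: 2, 2.
Count = 2.
By the argument principle, (1/2πi) ∮_{|z|=R} p'(z)/p(z) dz equals exactly this count.

Number of zeros inside |z| < 3.0: 2.


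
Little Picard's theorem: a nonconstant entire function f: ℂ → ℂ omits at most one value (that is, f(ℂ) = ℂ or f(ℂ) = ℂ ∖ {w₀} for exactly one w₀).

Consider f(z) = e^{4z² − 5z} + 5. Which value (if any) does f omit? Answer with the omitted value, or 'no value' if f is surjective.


Little Picard bounds the complement of f(ℂ) to at most one point.
The exponent g(z) = 4z² − 5z is a nonconstant polynomial, hence surjective onto ℂ. So e^{g(z)} takes every value in {e^w : w ∈ ℂ} = ℂ ∖ {0}. Adding 5 shifts the range to ℂ ∖ {5}. f omits exactly 5.

Omitted value: 5.


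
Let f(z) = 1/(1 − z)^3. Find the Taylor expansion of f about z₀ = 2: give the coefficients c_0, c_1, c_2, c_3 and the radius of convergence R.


Let w = z − z₀, so z = z₀ + w.
Then 1 − z = 1 − (z₀ + w) = (1 − z₀) − w = -1 − w.
f(z) = 1/(-1 − w)^3 = (1/(-1)^3) · (1 − w/(-1))^{−3}.
By the binomial series (1−u)^{−3} = Σ_{n≥0} C(n+2, 2) u^n for |u|<1, with u = w/(-1):
  c_n = C(n+2, 2) / (-1)^(n+3).
  c_0 = 1/(-1)^3 = -1.
  c_1 = 3/(-1)^4 = 3.
  c_2 = 6/(-1)^5 = -6.
  c_3 = 10/(-1)^6 = 10.
The series is valid for |w/d| < 1, i.e. |z − z₀| < |d|.
Radius of convergence: R = |1 − z₀| = |-1| = 1 (distance from z₀ to the singularity z = 1).

c_0 = -1, c_1 = 3, c_2 = -6, c_3 = 10; R = 1.


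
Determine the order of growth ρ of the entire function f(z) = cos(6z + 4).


cos(w) is a linear combination of e^{iw} and e^{−iw} (or e^w, e^{−w} in the hyperbolic case), so |cos(w)| ≤ e^{|w|}. With w = 6z + 4, |w| ≤ 6|z| + 4 = 6r + 4 on |z| = r, giving M(r) ≤ e^{6r + 4}, so ρ ≤ 1. On a suitable ray (z = it for sin/cos; z = t for sinh/cosh, t real → ∞), |cos(6z + 4)| grows like e^{6|t|}/2, so ρ ≥ 1. Hence ρ = 1.
Therefore ρ = 1.

Order ρ = 1.


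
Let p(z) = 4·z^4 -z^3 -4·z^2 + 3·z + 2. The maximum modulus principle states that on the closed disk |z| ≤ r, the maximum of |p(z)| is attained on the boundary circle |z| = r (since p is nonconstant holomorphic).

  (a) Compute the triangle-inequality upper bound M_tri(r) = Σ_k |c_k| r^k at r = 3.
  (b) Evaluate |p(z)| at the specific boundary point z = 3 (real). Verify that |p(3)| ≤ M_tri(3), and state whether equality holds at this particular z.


Coefficients: c_0 = 2, c_1 = 3, c_2 = -4, c_3 = -1, c_4 = 4. Radius r = 3.
Part (a). Triangle bound: M_tri(r) = Σ_k |c_k| r^k
  = |2|·3^0 + |3|·3^1 + |-4|·3^2 + |-1|·3^3 + |4|·3^4
  = 2 + 9 + 36 + 27 + 324 = 398.
This bounds M(r) := max_{|z|=r} |p(z)| from above; equality holds iff all terms c_k z^k can be made to align in phase at a single z on |z|=r.
Part (b). At z = 3 (real, on the circle |z| = r):
  p(3) = (2)·3^0 + (3)·3^1 + (-4)·3^2 + (-1)·3^3 + (4)·3^4 = 272.
  |p(3)| = 272.
Check: |p(3)| = 272 ≤ 398 = M_tri(3). ✓ Equality does not hold at z = 3 (the coefficients have mixed signs, so the terms do not all align in phase there).

M_tri(3) = 398; |p(3)| = 272; equality at z=3: no.


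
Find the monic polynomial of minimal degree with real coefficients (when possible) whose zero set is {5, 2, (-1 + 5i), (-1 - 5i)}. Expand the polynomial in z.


The polynomial is p(z) = ∏_{α ∈ S} (z − α), where S = {5, 2, (-1 + 5i), (-1 - 5i)}.
Expanding the product yields: p(z) = z^4 -5·z^3 + 22·z^2 -162·z + 260.
Note conjugate pairs combine to real quadratics: (z − (-1+5i))(z − (-1−5i)) = z² + 2z + 26.
The resulting polynomial has degree 4 and real coefficients as required.

p(z) = z^4 -5·z^3 + 22·z^2 -162·z + 260.


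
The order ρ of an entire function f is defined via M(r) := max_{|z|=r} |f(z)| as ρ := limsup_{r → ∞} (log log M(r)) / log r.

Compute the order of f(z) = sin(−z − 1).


sin(w) is a linear combination of e^{iw} and e^{−iw} (or e^w, e^{−w} in the hyperbolic case), so |sin(w)| ≤ e^{|w|}. With w = −z − 1, |w| ≤ 1|z| + 1 = 1r + 1 on |z| = r, giving M(r) ≤ e^{1r + 1}, so ρ ≤ 1. On a suitable ray (z = it for sin/cos; z = t for sinh/cosh, t real → ∞), |sin(−z − 1)| grows like e^{1|t|}/2, so ρ ≥ 1. Hence ρ = 1.
Therefore ρ = 1.

Order ρ = 1.


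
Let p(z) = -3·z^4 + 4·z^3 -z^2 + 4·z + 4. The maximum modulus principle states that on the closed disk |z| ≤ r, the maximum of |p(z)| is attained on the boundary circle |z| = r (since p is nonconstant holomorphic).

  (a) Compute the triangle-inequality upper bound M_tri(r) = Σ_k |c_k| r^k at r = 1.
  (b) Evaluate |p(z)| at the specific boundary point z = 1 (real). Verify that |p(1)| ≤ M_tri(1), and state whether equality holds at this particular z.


Coefficients: c_0 = 4, c_1 = 4, c_2 = -1, c_3 = 4, c_4 = -3. Radius r = 1.
Part (a). Triangle bound: M_tri(r) = Σ_k |c_k| r^k
  = |4|·1^0 + |4|·1^1 + |-1|·1^2 + |4|·1^3 + |-3|·1^4
  = 4 + 4 + 1 + 4 + 3 = 16.
This bounds M(r) := max_{|z|=r} |p(z)| from above; equality holds iff all terms c_k z^k can be made to align in phase at a single z on |z|=r.
Part (b). At z = 1 (real, on the circle |z| = r):
  p(1) = (4)·1^0 + (4)·1^1 + (-1)·1^2 + (4)·1^3 + (-3)·1^4 = 8.
  |p(1)| = 8.
Check: |p(1)| = 8 ≤ 16 = M_tri(1). ✓ Equality does not hold at z = 1 (the coefficients have mixed signs, so the terms do not all align in phase there).

M_tri(1) = 16; |p(1)| = 8; equality at z=1: no.


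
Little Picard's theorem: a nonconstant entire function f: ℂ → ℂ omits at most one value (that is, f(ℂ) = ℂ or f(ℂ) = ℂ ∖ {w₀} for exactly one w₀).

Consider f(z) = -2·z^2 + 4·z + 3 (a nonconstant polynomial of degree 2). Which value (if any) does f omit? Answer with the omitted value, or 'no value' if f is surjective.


Little Picard bounds the complement of f(ℂ) to at most one point.
For every w ∈ ℂ, the equation p(z) − w = 0 is a nonconstant polynomial in z and hence has at least one root by the fundamental theorem of algebra. So p is surjective onto ℂ, omitting no value.

Omitted value: no value.


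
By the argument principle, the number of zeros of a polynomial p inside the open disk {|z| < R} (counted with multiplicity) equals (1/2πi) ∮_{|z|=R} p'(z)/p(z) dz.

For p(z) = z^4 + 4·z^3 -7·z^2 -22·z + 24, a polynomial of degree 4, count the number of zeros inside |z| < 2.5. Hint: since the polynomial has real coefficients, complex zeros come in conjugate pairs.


The zeros of p are: -3, 1, -4, 2.
Their magnitudes are: 3, 1, 4, 2.
Zeros with |z| < R = 2.5: 1, 2.
Count = 2.
By the argument principle, (1/2πi) ∮_{|z|=R} p'(z)/p(z) dz equals exactly this count.

Number of zeros inside |z| < 2.5: 2.


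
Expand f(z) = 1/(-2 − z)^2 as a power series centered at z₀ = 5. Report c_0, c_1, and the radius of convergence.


Let w = z − z₀, so z = z₀ + w.
Then -2 − z = -2 − (z₀ + w) = (-2 − z₀) − w = -7 − w.
f(z) = 1/(-7 − w)^2 = (1/(-7)^2) · (1 − w/(-7))^{−2}.
By the binomial series (1−u)^{−2} = Σ_{n≥0} C(n+1, 1) u^n for |u|<1, with u = w/(-7):
  c_n = C(n+1, 1) / (-7)^(n+2).
  c_0 = 1/(-7)^2 = 1/49.
  c_1 = 2/(-7)^3 = -2/343.
The series is valid for |w/d| < 1, i.e. |z − z₀| < |d|.
Radius of convergence: R = |-2 − z₀| = |-7| = 7 (distance from z₀ to the singularity z = -2).

c_0 = 1/49, c_1 = -2/343; R = 7.


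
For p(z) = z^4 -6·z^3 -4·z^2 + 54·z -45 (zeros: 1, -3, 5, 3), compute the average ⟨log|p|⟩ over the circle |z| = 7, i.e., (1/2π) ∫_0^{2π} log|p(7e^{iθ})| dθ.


Zeros: -3, 1, 3, 5; r = 7.
Inside |z| < r: -3, 1, 3, 5. Outside (|z| ≥ r): ∅.
p(0) = -45, so log|p(0)| = log(45) = 3.8067.
Apply Jensen: I(r) = log|p(0)| + Σ_k log(r/|z_k|), summed over zeros inside |z| < r.
  log(r/|z_k|) for z_k = 1: log(7/1) = 1.9459
  log(r/|z_k|) for z_k = -3: log(7/3) = 0.8473
  log(r/|z_k|) for z_k = 5: log(7/5) = 0.3365
  log(r/|z_k|) for z_k = 3: log(7/3) = 0.8473
Sum over inside zeros: 3.9770.
I(r) = log|p(0)| + (inside sum) = 3.8067 + 3.9770 = 7.7836.
Closed form (all zeros inside, monic): I(r) = n·log(r) = 4·log(7) = 7.7836. ✓

I(r) ≈ 7.7836.


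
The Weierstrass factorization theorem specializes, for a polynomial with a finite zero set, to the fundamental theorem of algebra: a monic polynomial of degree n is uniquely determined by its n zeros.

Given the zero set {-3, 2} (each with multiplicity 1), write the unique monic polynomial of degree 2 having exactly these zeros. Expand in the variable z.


The polynomial is p(z) = ∏_{α ∈ S} (z − α), where S = {-3, 2}.
Expanding the product yields: p(z) = z^2 + z -6.
The resulting polynomial has degree 2 and real coefficients as required.

p(z) = z^2 + z -6.


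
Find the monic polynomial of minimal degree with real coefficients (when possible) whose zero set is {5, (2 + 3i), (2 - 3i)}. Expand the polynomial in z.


The polynomial is p(z) = ∏_{α ∈ S} (z − α), where S = {5, (2 + 3i), (2 - 3i)}.
Expanding the product yields: p(z) = z^3 -9·z^2 + 33·z -65.
Note conjugate pairs combine to real quadratics: (z − (2+3i))(z − (2−3i)) = z² − 4z + 13.
The resulting polynomial has degree 3 and real coefficients as required.

p(z) = z^3 -9·z^2 + 33·z -65.


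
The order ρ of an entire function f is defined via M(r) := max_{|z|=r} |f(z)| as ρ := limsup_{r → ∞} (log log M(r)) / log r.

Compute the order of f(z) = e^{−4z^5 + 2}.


|e^{−4z^5 + 2}| = e^{Re(-4·z^5) + 2} ≤ e^{4|z|^5 + 2} = e^{4r^5 + 2} on |z| = r, so ρ ≤ 5. Choosing z on |z|=r so that -4·z^5 is real positive (always possible by picking arg z appropriately) gives |f(z)| = e^{4r^5 + 2}, matching the bound. The additive constant 2 does not affect log log M(r) ~ 5·log r. Hence ρ = 5.
Therefore ρ = 5.

Order ρ = 5.


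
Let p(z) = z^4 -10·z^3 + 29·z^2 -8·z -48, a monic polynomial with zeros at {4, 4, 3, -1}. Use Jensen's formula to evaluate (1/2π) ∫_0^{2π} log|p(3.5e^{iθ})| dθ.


Zeros: -1, 3, 4, 4; r = 3.5.
Inside |z| < r: -1, 3. Outside (|z| ≥ r): 4, 4.
p(0) = -48, so log|p(0)| = log(48) = 3.8712.
Apply Jensen: I(r) = log|p(0)| + Σ_k log(r/|z_k|), summed over zeros inside |z| < r.
  log(r/|z_k|) for z_k = 3: log(3.5/3) = 0.1542
  log(r/|z_k|) for z_k = -1: log(3.5/1) = 1.2528
  Outside zeros (4, 4) contribute nothing to the Jensen sum.
Sum over inside zeros: 1.4069.
I(r) = log|p(0)| + (inside sum) = 3.8712 + 1.4069 = 5.2781.
Note: since some zeros are outside |z| ≤ r, the simplified n·log(r) form does NOT apply — only the inside zeros contribute.

I(r) ≈ 5.2781.


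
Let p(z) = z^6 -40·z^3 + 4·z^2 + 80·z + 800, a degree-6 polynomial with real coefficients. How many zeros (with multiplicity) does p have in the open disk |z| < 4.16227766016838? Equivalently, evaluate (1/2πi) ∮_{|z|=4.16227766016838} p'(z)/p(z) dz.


The zeros of p are: (-2 + 2i), (-2 - 2i), (-1 + 3i), (-1 - 3i), (3 + 1i), (3 - 1i).
Their magnitudes are: 2.828, 2.828, 3.162, 3.162, 3.162, 3.162.
Zeros with |z| < R = 4.16227766016838: (-2 + 2i), (-2 - 2i), (-1 + 3i), (-1 - 3i), (3 + 1i), (3 - 1i).
Count = 6.
By the argument principle, (1/2πi) ∮_{|z|=R} p'(z)/p(z) dz equals exactly this count.

Number of zeros inside |z| < 4.16227766016838: 6.


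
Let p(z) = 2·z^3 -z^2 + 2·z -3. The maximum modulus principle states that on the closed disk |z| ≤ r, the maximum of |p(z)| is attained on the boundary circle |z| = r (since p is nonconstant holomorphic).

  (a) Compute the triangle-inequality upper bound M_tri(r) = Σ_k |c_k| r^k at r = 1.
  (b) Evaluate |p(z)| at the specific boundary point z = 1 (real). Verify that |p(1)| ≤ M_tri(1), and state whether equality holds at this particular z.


Coefficients: c_0 = -3, c_1 = 2, c_2 = -1, c_3 = 2. Radius r = 1.
Part (a). Triangle bound: M_tri(r) = Σ_k |c_k| r^k
  = |-3|·1^0 + |2|·1^1 + |-1|·1^2 + |2|·1^3
  = 3 + 2 + 1 + 2 = 8.
This bounds M(r) := max_{|z|=r} |p(z)| from above; equality holds iff all terms c_k z^k can be made to align in phase at a single z on |z|=r.
Part (b). At z = 1 (real, on the circle |z| = r):
  p(1) = (-3)·1^0 + (2)·1^1 + (-1)·1^2 + (2)·1^3 = 0.
  |p(1)| = 0.
Check: |p(1)| = 0 ≤ 8 = M_tri(1). ✓ Equality does not hold at z = 1 (the coefficients have mixed signs, so the terms do not all align in phase there).

M_tri(1) = 8; |p(1)| = 0; equality at z=1: no.


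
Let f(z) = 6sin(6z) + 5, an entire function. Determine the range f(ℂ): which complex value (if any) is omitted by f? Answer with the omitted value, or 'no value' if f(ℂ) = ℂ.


Little Picard bounds the complement of f(ℂ) to at most one point.
sin is entire and surjective onto ℂ: for every w ∈ ℂ, sin(ζ) = w has a solution ζ ∈ ℂ (e.g., via the complex inverse arcsin). With ζ = 6z this gives z = ζ/(6). Then 6·sin(6z) takes every value in 6·ℂ = ℂ, and adding 5 is a bijection of ℂ. So f is surjective and omits no value. (Note: only on the real line is sin bounded by [−1, 1].)

Omitted value: no value.


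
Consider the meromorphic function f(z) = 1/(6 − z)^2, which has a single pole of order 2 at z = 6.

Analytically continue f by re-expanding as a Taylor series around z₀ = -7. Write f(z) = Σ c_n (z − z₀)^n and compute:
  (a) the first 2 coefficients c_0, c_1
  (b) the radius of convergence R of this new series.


Let w = z − z₀, so z = z₀ + w.
Then 6 − z = 6 − (z₀ + w) = (6 − z₀) − w = 13 − w.
f(z) = 1/(13 − w)^2 = (1/(13)^2) · (1 − w/(13))^{−2}.
By the binomial series (1−u)^{−2} = Σ_{n≥0} C(n+1, 1) u^n for |u|<1, with u = w/(13):
  c_n = C(n+1, 1) / (13)^(n+2).
  c_0 = 1/(13)^2 = 1/169.
  c_1 = 2/(13)^3 = 2/2197.
The series is valid for |w/d| < 1, i.e. |z − z₀| < |d|.
Radius of convergence: R = |6 − z₀| = |13| = 13 (distance from z₀ to the singularity z = 6).

c_0 = 1/169, c_1 = 2/2197; R = 13.


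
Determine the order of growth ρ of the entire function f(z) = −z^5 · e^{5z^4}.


M(r) = max_{|z|=r} |-1|·|z|^5·|e^{5z^4}| = 1·r^5 · e^{5r^4} (the factors attain their maxima compatibly on |z|=r). Then log M(r) = log 1 + 5·log r + 5r^4, dominated by the last term, so log log M(r) ~ 4·log r. The polynomial factor -1z^5 contributes only a log r term and does not affect the order. ρ = 4.
Therefore ρ = 4.

Order ρ = 4.


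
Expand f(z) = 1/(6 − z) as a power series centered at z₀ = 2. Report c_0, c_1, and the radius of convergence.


Let w = z − z₀, so z = z₀ + w.
Then 6 − z = 6 − (z₀ + w) = (6 − z₀) − w = 4 − w.
f(z) = 1/(4 − w) = (1/(4)) · 1/(1 − w/(4)) = Σ_{n≥0} w^n / (4)^(n+1).
So c_n = 1/(4)^(n+1):
  c_0 = 1/(4)^1 = 1/4.
  c_1 = 1/(4)^2 = 1/16.
The series is valid for |w/d| < 1, i.e. |z − z₀| < |d|.
Radius of convergence: R = |6 − z₀| = |4| = 4 (distance from z₀ to the singularity z = 6).

c_0 = 1/4, c_1 = 1/16; R = 4.


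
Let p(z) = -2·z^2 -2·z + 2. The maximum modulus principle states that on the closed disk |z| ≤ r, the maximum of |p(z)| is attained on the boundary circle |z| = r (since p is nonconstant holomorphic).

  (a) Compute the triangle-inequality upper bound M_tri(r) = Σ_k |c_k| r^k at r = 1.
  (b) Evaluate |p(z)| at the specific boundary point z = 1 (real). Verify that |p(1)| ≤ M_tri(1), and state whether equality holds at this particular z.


Coefficients: c_0 = 2, c_1 = -2, c_2 = -2. Radius r = 1.
Part (a). Triangle bound: M_tri(r) = Σ_k |c_k| r^k
  = |2|·1^0 + |-2|·1^1 + |-2|·1^2
  = 2 + 2 + 2 = 6.
This bounds M(r) := max_{|z|=r} |p(z)| from above; equality holds iff all terms c_k z^k can be made to align in phase at a single z on |z|=r.
Part (b). At z = 1 (real, on the circle |z| = r):
  p(1) = (2)·1^0 + (-2)·1^1 + (-2)·1^2 = -2.
  |p(1)| = 2.
Check: |p(1)| = 2 ≤ 6 = M_tri(1). ✓ Equality does not hold at z = 1 (the coefficients have mixed signs, so the terms do not all align in phase there).

M_tri(1) = 6; |p(1)| = 2; equality at z=1: no.


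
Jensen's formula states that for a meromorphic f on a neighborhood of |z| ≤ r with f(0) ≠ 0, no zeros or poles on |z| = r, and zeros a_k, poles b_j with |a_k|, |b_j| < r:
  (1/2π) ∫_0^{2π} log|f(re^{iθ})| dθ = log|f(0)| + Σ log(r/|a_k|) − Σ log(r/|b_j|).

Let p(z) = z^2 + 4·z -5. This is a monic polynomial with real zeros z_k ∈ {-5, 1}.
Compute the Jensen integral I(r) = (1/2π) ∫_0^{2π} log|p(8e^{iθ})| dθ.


Zeros: -5, 1; r = 8.
Inside |z| < r: -5, 1. Outside (|z| ≥ r): ∅.
p(0) = -5, so log|p(0)| = log(5) = 1.6094.
Apply Jensen: I(r) = log|p(0)| + Σ_k log(r/|z_k|), summed over zeros inside |z| < r.
  log(r/|z_k|) for z_k = -5: log(8/5) = 0.4700
  log(r/|z_k|) for z_k = 1: log(8/1) = 2.0794
Sum over inside zeros: 2.5494.
I(r) = log|p(0)| + (inside sum) = 1.6094 + 2.5494 = 4.1589.
Closed form (all zeros inside, monic): I(r) = n·log(r) = 2·log(8) = 4.1589. ✓

I(r) ≈ 4.1589.


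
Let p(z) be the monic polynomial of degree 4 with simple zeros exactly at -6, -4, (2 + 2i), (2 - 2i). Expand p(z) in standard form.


The polynomial is p(z) = ∏_{α ∈ S} (z − α), where S = {-6, -4, (2 + 2i), (2 - 2i)}.
Expanding the product yields: p(z) = z^4 + 6·z^3 -8·z^2 -16·z + 192.
Note conjugate pairs combine to real quadratics: (z − (2+2i))(z − (2−2i)) = z² − 4z + 8.
The resulting polynomial has degree 4 and real coefficients as required.

p(z) = z^4 + 6·z^3 -8·z^2 -16·z + 192.


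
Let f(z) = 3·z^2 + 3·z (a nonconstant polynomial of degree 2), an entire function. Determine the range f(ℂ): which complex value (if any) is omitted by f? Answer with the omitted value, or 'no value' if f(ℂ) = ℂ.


Little Picard bounds the complement of f(ℂ) to at most one point.
For every w ∈ ℂ, the equation p(z) − w = 0 is a nonconstant polynomial in z and hence has at least one root by the fundamental theorem of algebra. So p is surjective onto ℂ, omitting no value.

Omitted value: no value.


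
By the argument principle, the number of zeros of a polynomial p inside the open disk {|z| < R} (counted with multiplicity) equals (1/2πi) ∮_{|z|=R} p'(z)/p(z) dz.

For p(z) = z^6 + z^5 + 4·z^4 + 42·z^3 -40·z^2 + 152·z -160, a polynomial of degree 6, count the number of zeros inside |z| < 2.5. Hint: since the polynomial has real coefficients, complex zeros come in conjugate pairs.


The zeros of p are: (1 + 3i), (1 - 3i), 1, (0 + 2i), (0 - 2i), -4.
Their magnitudes are: 3.162, 3.162, 1, 2, 2, 4.
Zeros with |z| < R = 2.5: 1, (0 + 2i), (0 - 2i).
Count = 3.
By the argument principle, (1/2πi) ∮_{|z|=R} p'(z)/p(z) dz equals exactly this count.

Number of zeros inside |z| < 2.5: 3.
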